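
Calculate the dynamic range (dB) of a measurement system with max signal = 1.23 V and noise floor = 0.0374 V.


Dynamic range = 20 * log10(Vmax / Vnoise).
DR = 20 * log10(1.23 / 0.0374)
DR = 20 * log10(32.89)
DR = 30.34 dB

30.34 dB


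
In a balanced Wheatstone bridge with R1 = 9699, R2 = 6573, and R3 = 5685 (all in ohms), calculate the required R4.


At balance: R1*R4 = R2*R3, so R4 = R2*R3/R1.
R4 = 6573 * 5685 / 9699
R4 = 37367505 / 9699
R4 = 3852.72 ohm

3852.72 ohm


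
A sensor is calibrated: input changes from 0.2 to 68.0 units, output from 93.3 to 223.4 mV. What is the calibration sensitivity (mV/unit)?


Sensitivity = (y2 - y1) / (x2 - x1).
S = (223.4 - 93.3) / (68.0 - 0.2)
S = 130.1 / 67.8
S = 1.9189 mV/unit

1.9189 mV/unit


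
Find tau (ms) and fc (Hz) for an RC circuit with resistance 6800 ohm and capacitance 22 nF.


Time constant: tau = R * C.
tau = 6800 * 2.20e-08 = 0.0001496 s
tau = 0.1496 ms
Cutoff frequency: fc = 1 / (2*pi*R*C).
fc = 1 / (2*pi*0.0001496) = 1063.87 Hz

tau = 0.1496 ms, fc = 1063.87 Hz


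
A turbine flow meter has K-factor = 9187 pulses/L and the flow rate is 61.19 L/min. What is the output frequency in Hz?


Frequency = K * Q / 60 (converting L/min to L/s).
f = 9187 * 61.19 / 60
f = 562152.53 / 60
f = 9369.21 Hz

9369.21 Hz


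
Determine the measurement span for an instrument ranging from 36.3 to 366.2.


Span = upper range - lower range.
Span = 366.2 - (36.3)
Span = 329.9

329.9


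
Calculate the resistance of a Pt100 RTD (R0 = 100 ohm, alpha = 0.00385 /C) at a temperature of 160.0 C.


The RTD equation: Rt = R0 * (1 + alpha * T).
Rt = 100 * (1 + 0.00385 * 160.0)
Rt = 100 * (1 + 0.616)
Rt = 100 * 1.616
Rt = 161.6 ohm

161.6 ohm


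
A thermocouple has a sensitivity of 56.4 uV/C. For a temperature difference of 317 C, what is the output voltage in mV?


The thermocouple output V = sensitivity * dT.
V = 56.4 uV/C * 317 C
V = 17878.8 uV
V = 17.879 mV

17.879 mV


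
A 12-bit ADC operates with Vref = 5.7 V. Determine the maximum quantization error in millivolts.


The maximum quantization error is +/- LSB/2.
LSB = Vref / 2^n = 5.7 / 4096 = 0.0013916 V
Max error = LSB / 2 = 0.0013916 / 2 = 0.0006958 V
Max error = 0.6958 mV

0.6958 mV


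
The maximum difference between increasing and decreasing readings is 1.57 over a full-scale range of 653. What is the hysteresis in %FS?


Hysteresis = (max difference / full scale) * 100%.
H = (1.57 / 653) * 100
H = 0.24 %FS

0.24 %FS


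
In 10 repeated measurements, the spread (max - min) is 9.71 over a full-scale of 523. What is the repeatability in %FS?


Repeatability = (spread / full scale) * 100%.
R = (9.71 / 523) * 100
R = 1.857 %FS

1.857 %FS


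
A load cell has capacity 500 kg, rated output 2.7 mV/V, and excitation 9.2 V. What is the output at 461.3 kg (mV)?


Vout = rated_output * Vex * (load / capacity).
Vout = 2.7 * 9.2 * (461.3 / 500)
Vout = 2.7 * 9.2 * 0.9226
Vout = 22.917 mV

22.917 mV


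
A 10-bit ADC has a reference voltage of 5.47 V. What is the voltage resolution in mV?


The resolution (LSB) of an ADC is Vref / 2^n.
LSB = 5.47 / 2^10
LSB = 5.47 / 1024
LSB = 0.0053418 V = 5.34179688 mV

5.34179688 mV


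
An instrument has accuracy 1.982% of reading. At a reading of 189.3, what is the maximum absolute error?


Absolute error = (accuracy% / 100) * reading.
Error = (1.982 / 100) * 189.3
Error = 0.01982 * 189.3
Error = 3.7519

3.7519


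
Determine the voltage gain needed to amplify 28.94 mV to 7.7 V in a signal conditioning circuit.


Gain = Vout / Vin (converting to same units).
G = 7.7 V / 28.94 mV
G = 7700.0 mV / 28.94 mV
G = 266.07

266.07


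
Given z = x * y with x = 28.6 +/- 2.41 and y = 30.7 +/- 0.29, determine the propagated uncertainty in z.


For a product z = x*y, the relative uncertainty is:
uz/z = sqrt((ux/x)^2 + (uy/y)^2)
Relative uncertainties: ux/x = 2.41/28.6 = 0.084266
uy/y = 0.29/30.7 = 0.009446
z = 28.6 * 30.7 = 878.0
uz = 878.0 * sqrt(0.084266^2 + 0.009446^2) = 74.45

74.45


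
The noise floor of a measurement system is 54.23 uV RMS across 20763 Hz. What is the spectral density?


Noise spectral density = Vrms / sqrt(BW).
NSD = 54.23 / sqrt(20763)
NSD = 54.23 / 144.0937
NSD = 0.3764 uV/sqrt(Hz)

0.3764 uV/sqrt(Hz)


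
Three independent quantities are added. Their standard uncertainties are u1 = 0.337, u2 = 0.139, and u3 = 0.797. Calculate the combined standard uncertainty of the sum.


For a sum of independent quantities, uc = sqrt(u1^2 + u2^2 + u3^2).
uc = sqrt(0.337^2 + 0.139^2 + 0.797^2)
uc = sqrt(0.113569 + 0.019321 + 0.635209)
uc = 0.8764

0.8764


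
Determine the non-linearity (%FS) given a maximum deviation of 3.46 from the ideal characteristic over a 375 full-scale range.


Linearity error = (max deviation / full scale) * 100%.
Linearity = (3.46 / 375) * 100
Linearity = 0.923 %FS

0.923 %FS


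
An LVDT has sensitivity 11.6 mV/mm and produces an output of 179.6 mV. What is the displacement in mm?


Displacement = Vout / sensitivity.
d = 179.6 / 11.6
d = 15.483 mm

15.483 mm


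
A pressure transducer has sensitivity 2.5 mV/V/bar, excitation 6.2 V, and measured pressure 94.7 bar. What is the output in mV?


Output = sensitivity * Vex * P.
Vout = 2.5 * 6.2 * 94.7
Vout = 15.5 * 94.7
Vout = 1467.85 mV

1467.85 mV


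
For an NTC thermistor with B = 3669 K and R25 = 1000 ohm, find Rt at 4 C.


NTC thermistor equation: Rt = R25 * exp(B * (1/T - 1/T25)).
T in Kelvin: 277.15 K, T25 = 298.15 K
1/T - 1/T25 = 1/277.15 - 1/298.15 = 0.00025414
B * (1/T - 1/T25) = 3669 * 0.00025414 = 0.9324
Rt = 1000 * exp(0.9324) = 2540.7 ohm

2540.7 ohm


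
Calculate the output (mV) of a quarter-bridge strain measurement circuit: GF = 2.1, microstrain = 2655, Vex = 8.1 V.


Quarter bridge output: Vout = (GF * epsilon * Vex) / 4.
Vout = (2.1 * 2655e-6 * 8.1) / 4
Vout = 0.04516155 / 4 V
Vout = 0.01129039 V = 11.2904 mV

11.2904 mV


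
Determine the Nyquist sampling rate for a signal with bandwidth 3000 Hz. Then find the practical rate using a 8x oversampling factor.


By Nyquist theorem, fs_min = 2 * fmax.
fs_min = 2 * 3000 = 6000 Hz
Practical rate = 8 * fs_min = 8 * 6000 = 48000 Hz

fs_min = 6000 Hz, fs_practical = 48000 Hz


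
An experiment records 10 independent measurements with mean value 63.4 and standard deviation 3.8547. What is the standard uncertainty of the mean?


The standard uncertainty for Type A evaluation is u = s / sqrt(n).
u = 3.8547 / sqrt(10)
u = 3.8547 / 3.1623
u = 1.219

1.219


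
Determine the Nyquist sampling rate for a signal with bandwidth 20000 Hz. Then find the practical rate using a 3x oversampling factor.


By Nyquist theorem, fs_min = 2 * fmax.
fs_min = 2 * 20000 = 40000 Hz
Practical rate = 3 * fs_min = 3 * 40000 = 120000 Hz

fs_min = 40000 Hz, fs_practical = 120000 Hz


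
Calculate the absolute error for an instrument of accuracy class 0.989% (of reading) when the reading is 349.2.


Absolute error = (accuracy% / 100) * reading.
Error = (0.989 / 100) * 349.2
Error = 0.00989 * 349.2
Error = 3.4536

3.4536


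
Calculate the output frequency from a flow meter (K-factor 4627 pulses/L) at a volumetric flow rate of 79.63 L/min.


Frequency = K * Q / 60 (converting L/min to L/s).
f = 4627 * 79.63 / 60
f = 368448.01 / 60
f = 6140.8 Hz

6140.8 Hz


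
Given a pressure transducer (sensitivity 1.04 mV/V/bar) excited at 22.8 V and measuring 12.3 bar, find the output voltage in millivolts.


Output = sensitivity * Vex * P.
Vout = 1.04 * 22.8 * 12.3
Vout = 23.712 * 12.3
Vout = 291.66 mV

291.66 mV


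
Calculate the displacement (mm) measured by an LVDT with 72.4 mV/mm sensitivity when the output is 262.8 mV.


Displacement = Vout / sensitivity.
d = 262.8 / 72.4
d = 3.63 mm

3.63 mm


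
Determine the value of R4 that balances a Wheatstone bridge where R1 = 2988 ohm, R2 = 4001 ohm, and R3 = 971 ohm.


At balance: R1*R4 = R2*R3, so R4 = R2*R3/R1.
R4 = 4001 * 971 / 2988
R4 = 3884971 / 2988
R4 = 1300.19 ohm

1300.19 ohm


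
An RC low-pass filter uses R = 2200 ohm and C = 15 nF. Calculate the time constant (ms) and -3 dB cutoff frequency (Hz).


Time constant: tau = R * C.
tau = 2200 * 1.50e-08 = 3.3e-05 s
tau = 0.033 ms
Cutoff frequency: fc = 1 / (2*pi*R*C).
fc = 1 / (2*pi*3.3e-05) = 4822.88 Hz

tau = 0.033 ms, fc = 4822.88 Hz


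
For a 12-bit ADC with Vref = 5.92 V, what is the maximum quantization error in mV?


The maximum quantization error is +/- LSB/2.
LSB = Vref / 2^n = 5.92 / 4096 = 0.00144531 V
Max error = LSB / 2 = 0.00144531 / 2 = 0.00072266 V
Max error = 0.7227 mV

0.7227 mV


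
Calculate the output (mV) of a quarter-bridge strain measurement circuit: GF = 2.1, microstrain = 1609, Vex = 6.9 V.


Quarter bridge output: Vout = (GF * epsilon * Vex) / 4.
Vout = (2.1 * 1609e-6 * 6.9) / 4
Vout = 0.02331441 / 4 V
Vout = 0.0058286 V = 5.8286 mV

5.8286 mV


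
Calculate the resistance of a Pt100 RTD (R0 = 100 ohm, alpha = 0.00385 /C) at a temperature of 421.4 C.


The RTD equation: Rt = R0 * (1 + alpha * T).
Rt = 100 * (1 + 0.00385 * 421.4)
Rt = 100 * (1 + 1.62239)
Rt = 100 * 2.62239
Rt = 262.239 ohm

262.239 ohm


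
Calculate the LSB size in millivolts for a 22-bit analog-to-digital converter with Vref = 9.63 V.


The resolution (LSB) of an ADC is Vref / 2^n.
LSB = 9.63 / 2^22
LSB = 9.63 / 4194304
LSB = 2.3e-06 V = 0.00229597 mV

0.00229597 mV


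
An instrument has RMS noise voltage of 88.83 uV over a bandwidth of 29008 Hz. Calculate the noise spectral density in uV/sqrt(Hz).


Noise spectral density = Vrms / sqrt(BW).
NSD = 88.83 / sqrt(29008)
NSD = 88.83 / 170.3174
NSD = 0.5216 uV/sqrt(Hz)

0.5216 uV/sqrt(Hz)


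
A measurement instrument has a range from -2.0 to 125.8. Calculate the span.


Span = upper range - lower range.
Span = 125.8 - (-2.0)
Span = 127.8

127.8


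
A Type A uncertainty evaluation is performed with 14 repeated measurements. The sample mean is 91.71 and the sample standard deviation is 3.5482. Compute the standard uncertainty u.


The standard uncertainty for Type A evaluation is u = s / sqrt(n).
u = 3.5482 / sqrt(14)
u = 3.5482 / 3.7417
u = 0.9483

0.9483


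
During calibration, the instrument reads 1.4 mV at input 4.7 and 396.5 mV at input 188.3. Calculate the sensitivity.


Sensitivity = (y2 - y1) / (x2 - x1).
S = (396.5 - 1.4) / (188.3 - 4.7)
S = 395.1 / 183.6
S = 2.152 mV/unit

2.152 mV/unit


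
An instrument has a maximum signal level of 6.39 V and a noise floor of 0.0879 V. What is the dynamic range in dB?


Dynamic range = 20 * log10(Vmax / Vnoise).
DR = 20 * log10(6.39 / 0.0879)
DR = 20 * log10(72.7)
DR = 37.23 dB

37.23 dB


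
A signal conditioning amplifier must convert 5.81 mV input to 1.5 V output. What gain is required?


Gain = Vout / Vin (converting to same units).
G = 1.5 V / 5.81 mV
G = 1500.0 mV / 5.81 mV
G = 258.18

258.18


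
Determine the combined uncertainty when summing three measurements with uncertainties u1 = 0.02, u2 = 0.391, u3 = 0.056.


For a sum of independent quantities, uc = sqrt(u1^2 + u2^2 + u3^2).
uc = sqrt(0.02^2 + 0.391^2 + 0.056^2)
uc = sqrt(0.0004 + 0.152881 + 0.003136)
uc = 0.3955

0.3955


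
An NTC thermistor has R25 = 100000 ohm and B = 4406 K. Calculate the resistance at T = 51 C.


NTC thermistor equation: Rt = R25 * exp(B * (1/T - 1/T25)).
T in Kelvin: 324.15 K, T25 = 298.15 K
1/T - 1/T25 = 1/324.15 - 1/298.15 = -0.00026902
B * (1/T - 1/T25) = 4406 * -0.00026902 = -1.1853
Rt = 100000 * exp(-1.1853) = 30564.7 ohm

30564.7 ohm


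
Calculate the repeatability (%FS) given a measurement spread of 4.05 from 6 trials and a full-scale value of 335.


Repeatability = (spread / full scale) * 100%.
R = (4.05 / 335) * 100
R = 1.209 %FS

1.209 %FS


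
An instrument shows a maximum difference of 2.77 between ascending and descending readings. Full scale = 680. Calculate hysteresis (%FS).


Hysteresis = (max difference / full scale) * 100%.
H = (2.77 / 680) * 100
H = 0.407 %FS

0.407 %FS


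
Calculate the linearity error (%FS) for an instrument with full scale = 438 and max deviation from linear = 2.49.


Linearity error = (max deviation / full scale) * 100%.
Linearity = (2.49 / 438) * 100
Linearity = 0.568 %FS

0.568 %FS


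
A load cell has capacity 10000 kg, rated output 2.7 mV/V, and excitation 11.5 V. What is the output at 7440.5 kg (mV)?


Vout = rated_output * Vex * (load / capacity).
Vout = 2.7 * 11.5 * (7440.5 / 10000)
Vout = 2.7 * 11.5 * 0.74405
Vout = 23.103 mV

23.103 mV


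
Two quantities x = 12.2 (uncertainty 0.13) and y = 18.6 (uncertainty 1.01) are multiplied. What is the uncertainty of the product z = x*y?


For a product z = x*y, the relative uncertainty is:
uz/z = sqrt((ux/x)^2 + (uy/y)^2)
Relative uncertainties: ux/x = 0.13/12.2 = 0.010656
uy/y = 1.01/18.6 = 0.054301
z = 12.2 * 18.6 = 226.9
uz = 226.9 * sqrt(0.010656^2 + 0.054301^2) = 12.557

12.557


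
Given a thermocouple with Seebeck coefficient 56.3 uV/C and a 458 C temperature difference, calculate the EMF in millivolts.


The thermocouple output V = sensitivity * dT.
V = 56.3 uV/C * 458 C
V = 25785.4 uV
V = 25.785 mV

25.785 mV


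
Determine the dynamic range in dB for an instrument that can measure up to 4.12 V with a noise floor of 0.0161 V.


Dynamic range = 20 * log10(Vmax / Vnoise).
DR = 20 * log10(4.12 / 0.0161)
DR = 20 * log10(255.9)
DR = 48.16 dB

48.16 dB


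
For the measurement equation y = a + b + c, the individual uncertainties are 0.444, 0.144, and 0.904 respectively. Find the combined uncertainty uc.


For a sum of independent quantities, uc = sqrt(u1^2 + u2^2 + u3^2).
uc = sqrt(0.444^2 + 0.144^2 + 0.904^2)
uc = sqrt(0.197136 + 0.020736 + 0.817216)
uc = 1.0174

1.0174


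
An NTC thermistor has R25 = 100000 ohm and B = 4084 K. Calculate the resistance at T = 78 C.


NTC thermistor equation: Rt = R25 * exp(B * (1/T - 1/T25)).
T in Kelvin: 351.15 K, T25 = 298.15 K
1/T - 1/T25 = 1/351.15 - 1/298.15 = -0.00050623
B * (1/T - 1/T25) = 4084 * -0.00050623 = -2.0674
Rt = 100000 * exp(-2.0674) = 12650.9 ohm

12650.9 ohm


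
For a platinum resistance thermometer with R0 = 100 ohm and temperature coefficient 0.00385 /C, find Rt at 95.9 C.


The RTD equation: Rt = R0 * (1 + alpha * T).
Rt = 100 * (1 + 0.00385 * 95.9)
Rt = 100 * (1 + 0.369215)
Rt = 100 * 1.369215
Rt = 136.922 ohm

136.922 ohm


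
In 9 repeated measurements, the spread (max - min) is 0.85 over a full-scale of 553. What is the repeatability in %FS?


Repeatability = (spread / full scale) * 100%.
R = (0.85 / 553) * 100
R = 0.154 %FS

0.154 %FS


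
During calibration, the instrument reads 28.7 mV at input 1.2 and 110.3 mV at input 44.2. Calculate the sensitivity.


Sensitivity = (y2 - y1) / (x2 - x1).
S = (110.3 - 28.7) / (44.2 - 1.2)
S = 81.6 / 43.0
S = 1.8977 mV/unit

1.8977 mV/unit


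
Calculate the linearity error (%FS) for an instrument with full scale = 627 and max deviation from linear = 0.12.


Linearity error = (max deviation / full scale) * 100%.
Linearity = (0.12 / 627) * 100
Linearity = 0.019 %FS

0.019 %FS


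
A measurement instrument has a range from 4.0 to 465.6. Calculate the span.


Span = upper range - lower range.
Span = 465.6 - (4.0)
Span = 461.6

461.6


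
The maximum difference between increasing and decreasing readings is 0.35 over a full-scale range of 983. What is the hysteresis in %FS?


Hysteresis = (max difference / full scale) * 100%.
H = (0.35 / 983) * 100
H = 0.036 %FS

0.036 %FS


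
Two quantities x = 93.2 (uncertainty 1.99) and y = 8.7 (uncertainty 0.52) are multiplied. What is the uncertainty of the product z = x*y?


For a product z = x*y, the relative uncertainty is:
uz/z = sqrt((ux/x)^2 + (uy/y)^2)
Relative uncertainties: ux/x = 1.99/93.2 = 0.021352
uy/y = 0.52/8.7 = 0.05977
z = 93.2 * 8.7 = 810.8
uz = 810.8 * sqrt(0.021352^2 + 0.05977^2) = 51.464

51.464


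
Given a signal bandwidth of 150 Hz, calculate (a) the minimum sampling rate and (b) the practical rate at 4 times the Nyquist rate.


By Nyquist theorem, fs_min = 2 * fmax.
fs_min = 2 * 150 = 300 Hz
Practical rate = 4 * fs_min = 4 * 300 = 1200 Hz

fs_min = 300 Hz, fs_practical = 1200 Hz


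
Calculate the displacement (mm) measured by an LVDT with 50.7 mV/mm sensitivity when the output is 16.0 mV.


Displacement = Vout / sensitivity.
d = 16.0 / 50.7
d = 0.316 mm

0.316 mm


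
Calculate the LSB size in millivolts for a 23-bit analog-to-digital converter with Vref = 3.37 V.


The resolution (LSB) of an ADC is Vref / 2^n.
LSB = 3.37 / 2^23
LSB = 3.37 / 8388608
LSB = 4e-07 V = 0.00040174 mV

0.00040174 mV


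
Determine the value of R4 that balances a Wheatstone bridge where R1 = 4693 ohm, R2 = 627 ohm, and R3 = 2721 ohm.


At balance: R1*R4 = R2*R3, so R4 = R2*R3/R1.
R4 = 627 * 2721 / 4693
R4 = 1706067 / 4693
R4 = 363.53 ohm

363.53 ohm


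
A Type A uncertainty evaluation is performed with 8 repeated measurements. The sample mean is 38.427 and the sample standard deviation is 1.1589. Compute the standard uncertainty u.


The standard uncertainty for Type A evaluation is u = s / sqrt(n).
u = 1.1589 / sqrt(8)
u = 1.1589 / 2.8284
u = 0.4097

0.4097


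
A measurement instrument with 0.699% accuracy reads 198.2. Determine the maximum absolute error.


Absolute error = (accuracy% / 100) * reading.
Error = (0.699 / 100) * 198.2
Error = 0.00699 * 198.2
Error = 1.3854

1.3854


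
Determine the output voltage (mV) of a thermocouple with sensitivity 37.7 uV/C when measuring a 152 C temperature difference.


The thermocouple output V = sensitivity * dT.
V = 37.7 uV/C * 152 C
V = 5730.4 uV
V = 5.73 mV

5.73 mV


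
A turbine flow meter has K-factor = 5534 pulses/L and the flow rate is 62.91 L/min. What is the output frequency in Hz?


Frequency = K * Q / 60 (converting L/min to L/s).
f = 5534 * 62.91 / 60
f = 348143.94 / 60
f = 5802.4 Hz

5802.4 Hz


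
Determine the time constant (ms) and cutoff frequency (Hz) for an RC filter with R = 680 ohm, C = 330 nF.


Time constant: tau = R * C.
tau = 680 * 3.30e-07 = 0.0002244 s
tau = 0.2244 ms
Cutoff frequency: fc = 1 / (2*pi*R*C).
fc = 1 / (2*pi*0.0002244) = 709.25 Hz

tau = 0.2244 ms, fc = 709.25 Hz


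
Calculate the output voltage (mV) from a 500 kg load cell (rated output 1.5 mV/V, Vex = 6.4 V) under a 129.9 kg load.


Vout = rated_output * Vex * (load / capacity).
Vout = 1.5 * 6.4 * (129.9 / 500)
Vout = 1.5 * 6.4 * 0.2598
Vout = 2.494 mV

2.494 mV


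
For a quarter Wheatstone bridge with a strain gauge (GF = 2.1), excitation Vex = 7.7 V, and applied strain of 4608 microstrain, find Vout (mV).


Quarter bridge output: Vout = (GF * epsilon * Vex) / 4.
Vout = (2.1 * 4608e-6 * 7.7) / 4
Vout = 0.07451136 / 4 V
Vout = 0.01862784 V = 18.6278 mV

18.6278 mV


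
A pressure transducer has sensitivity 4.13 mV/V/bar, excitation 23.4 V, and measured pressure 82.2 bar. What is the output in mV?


Output = sensitivity * Vex * P.
Vout = 4.13 * 23.4 * 82.2
Vout = 96.642 * 82.2
Vout = 7943.97 mV

7943.97 mV


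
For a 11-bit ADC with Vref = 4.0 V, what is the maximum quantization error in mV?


The maximum quantization error is +/- LSB/2.
LSB = Vref / 2^n = 4.0 / 2048 = 0.00195312 V
Max error = LSB / 2 = 0.00195312 / 2 = 0.00097656 V
Max error = 0.9766 mV

0.9766 mV


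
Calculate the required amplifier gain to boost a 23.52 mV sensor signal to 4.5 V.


Gain = Vout / Vin (converting to same units).
G = 4.5 V / 23.52 mV
G = 4500.0 mV / 23.52 mV
G = 191.33

191.33


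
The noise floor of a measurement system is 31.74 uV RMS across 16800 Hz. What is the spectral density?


Noise spectral density = Vrms / sqrt(BW).
NSD = 31.74 / sqrt(16800)
NSD = 31.74 / 129.6148
NSD = 0.2449 uV/sqrt(Hz)

0.2449 uV/sqrt(Hz)


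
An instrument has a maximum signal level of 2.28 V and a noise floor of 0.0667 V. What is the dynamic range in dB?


Dynamic range = 20 * log10(Vmax / Vnoise).
DR = 20 * log10(2.28 / 0.0667)
DR = 20 * log10(34.18)
DR = 30.68 dB

30.68 dB


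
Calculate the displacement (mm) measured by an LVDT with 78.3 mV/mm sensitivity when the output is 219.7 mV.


Displacement = Vout / sensitivity.
d = 219.7 / 78.3
d = 2.806 mm

2.806 mm


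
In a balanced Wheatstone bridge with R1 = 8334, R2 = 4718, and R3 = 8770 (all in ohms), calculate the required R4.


At balance: R1*R4 = R2*R3, so R4 = R2*R3/R1.
R4 = 4718 * 8770 / 8334
R4 = 41376860 / 8334
R4 = 4964.83 ohm

4964.83 ohm


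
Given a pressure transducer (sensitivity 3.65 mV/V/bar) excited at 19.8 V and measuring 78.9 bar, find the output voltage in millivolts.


Output = sensitivity * Vex * P.
Vout = 3.65 * 19.8 * 78.9
Vout = 72.27 * 78.9
Vout = 5702.1 mV

5702.1 mV


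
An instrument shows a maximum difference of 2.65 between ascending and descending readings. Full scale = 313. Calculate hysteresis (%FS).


Hysteresis = (max difference / full scale) * 100%.
H = (2.65 / 313) * 100
H = 0.847 %FS

0.847 %FS


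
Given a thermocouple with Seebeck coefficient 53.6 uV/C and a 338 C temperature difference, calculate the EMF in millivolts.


The thermocouple output V = sensitivity * dT.
V = 53.6 uV/C * 338 C
V = 18116.8 uV
V = 18.117 mV

18.117 mV


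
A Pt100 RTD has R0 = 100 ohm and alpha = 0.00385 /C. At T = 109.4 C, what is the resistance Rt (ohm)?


The RTD equation: Rt = R0 * (1 + alpha * T).
Rt = 100 * (1 + 0.00385 * 109.4)
Rt = 100 * (1 + 0.42119)
Rt = 100 * 1.42119
Rt = 142.119 ohm

142.119 ohm


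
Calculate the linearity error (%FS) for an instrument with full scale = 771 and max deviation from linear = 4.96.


Linearity error = (max deviation / full scale) * 100%.
Linearity = (4.96 / 771) * 100
Linearity = 0.643 %FS

0.643 %FS


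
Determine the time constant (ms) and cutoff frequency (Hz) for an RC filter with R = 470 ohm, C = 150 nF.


Time constant: tau = R * C.
tau = 470 * 1.50e-07 = 7.05e-05 s
tau = 0.0705 ms
Cutoff frequency: fc = 1 / (2*pi*R*C).
fc = 1 / (2*pi*7.05e-05) = 2257.52 Hz

tau = 0.0705 ms, fc = 2257.52 Hz


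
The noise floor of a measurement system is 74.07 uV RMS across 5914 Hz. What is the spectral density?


Noise spectral density = Vrms / sqrt(BW).
NSD = 74.07 / sqrt(5914)
NSD = 74.07 / 76.9025
NSD = 0.9632 uV/sqrt(Hz)

0.9632 uV/sqrt(Hz)


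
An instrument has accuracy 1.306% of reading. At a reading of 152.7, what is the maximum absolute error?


Absolute error = (accuracy% / 100) * reading.
Error = (1.306 / 100) * 152.7
Error = 0.01306 * 152.7
Error = 1.9943

1.9943


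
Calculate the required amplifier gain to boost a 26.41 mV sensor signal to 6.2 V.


Gain = Vout / Vin (converting to same units).
G = 6.2 V / 26.41 mV
G = 6200.0 mV / 26.41 mV
G = 234.76

234.76


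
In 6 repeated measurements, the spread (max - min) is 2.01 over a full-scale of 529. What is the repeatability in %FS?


Repeatability = (spread / full scale) * 100%.
R = (2.01 / 529) * 100
R = 0.38 %FS

0.38 %FS


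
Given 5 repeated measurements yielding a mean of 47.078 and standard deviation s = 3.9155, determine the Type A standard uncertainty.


The standard uncertainty for Type A evaluation is u = s / sqrt(n).
u = 3.9155 / sqrt(5)
u = 3.9155 / 2.2361
u = 1.7511

1.7511


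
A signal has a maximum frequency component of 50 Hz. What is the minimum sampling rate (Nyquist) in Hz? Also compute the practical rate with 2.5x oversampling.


By Nyquist theorem, fs_min = 2 * fmax.
fs_min = 2 * 50 = 100 Hz
Practical rate = 2.5 * fs_min = 2.5 * 100 = 250 Hz

fs_min = 100 Hz, fs_practical = 250 Hz


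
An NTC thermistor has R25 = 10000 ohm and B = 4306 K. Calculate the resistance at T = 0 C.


NTC thermistor equation: Rt = R25 * exp(B * (1/T - 1/T25)).
T in Kelvin: 273.15 K, T25 = 298.15 K
1/T - 1/T25 = 1/273.15 - 1/298.15 = 0.00030698
B * (1/T - 1/T25) = 4306 * 0.00030698 = 1.3218
Rt = 10000 * exp(1.3218) = 37503.1 ohm

37503.1 ohm


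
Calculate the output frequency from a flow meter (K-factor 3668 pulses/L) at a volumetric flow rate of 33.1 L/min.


Frequency = K * Q / 60 (converting L/min to L/s).
f = 3668 * 33.1 / 60
f = 121410.8 / 60
f = 2023.51 Hz

2023.51 Hz


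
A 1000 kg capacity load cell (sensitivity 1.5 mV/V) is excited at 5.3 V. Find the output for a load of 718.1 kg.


Vout = rated_output * Vex * (load / capacity).
Vout = 1.5 * 5.3 * (718.1 / 1000)
Vout = 1.5 * 5.3 * 0.7181
Vout = 5.709 mV

5.709 mV


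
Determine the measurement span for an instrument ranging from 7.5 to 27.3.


Span = upper range - lower range.
Span = 27.3 - (7.5)
Span = 19.8

19.8


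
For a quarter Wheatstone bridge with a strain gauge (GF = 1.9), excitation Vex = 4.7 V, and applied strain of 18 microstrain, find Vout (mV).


Quarter bridge output: Vout = (GF * epsilon * Vex) / 4.
Vout = (1.9 * 18e-6 * 4.7) / 4
Vout = 0.00016074 / 4 V
Vout = 4.018e-05 V = 0.0402 mV

0.0402 mV


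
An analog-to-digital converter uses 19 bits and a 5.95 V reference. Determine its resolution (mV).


The resolution (LSB) of an ADC is Vref / 2^n.
LSB = 5.95 / 2^19
LSB = 5.95 / 524288
LSB = 1.135e-05 V = 0.01134872 mV

0.01134872 mV


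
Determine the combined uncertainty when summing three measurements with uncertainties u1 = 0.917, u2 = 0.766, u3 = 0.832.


For a sum of independent quantities, uc = sqrt(u1^2 + u2^2 + u3^2).
uc = sqrt(0.917^2 + 0.766^2 + 0.832^2)
uc = sqrt(0.840889 + 0.586756 + 0.692224)
uc = 1.456

1.456


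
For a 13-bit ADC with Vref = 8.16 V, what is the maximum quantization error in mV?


The maximum quantization error is +/- LSB/2.
LSB = Vref / 2^n = 8.16 / 8192 = 0.00099609 V
Max error = LSB / 2 = 0.00099609 / 2 = 0.00049805 V
Max error = 0.498 mV

0.498 mV


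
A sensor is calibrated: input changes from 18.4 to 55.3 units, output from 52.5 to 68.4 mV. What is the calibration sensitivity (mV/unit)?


Sensitivity = (y2 - y1) / (x2 - x1).
S = (68.4 - 52.5) / (55.3 - 18.4)
S = 15.9 / 36.9
S = 0.4309 mV/unit

0.4309 mV/unit


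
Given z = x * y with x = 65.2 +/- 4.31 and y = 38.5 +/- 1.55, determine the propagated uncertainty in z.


For a product z = x*y, the relative uncertainty is:
uz/z = sqrt((ux/x)^2 + (uy/y)^2)
Relative uncertainties: ux/x = 4.31/65.2 = 0.066104
uy/y = 1.55/38.5 = 0.04026
z = 65.2 * 38.5 = 2510.2
uz = 2510.2 * sqrt(0.066104^2 + 0.04026^2) = 194.287

194.287


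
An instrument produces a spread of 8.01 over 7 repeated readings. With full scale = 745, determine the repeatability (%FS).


Repeatability = (spread / full scale) * 100%.
R = (8.01 / 745) * 100
R = 1.075 %FS

1.075 %FS


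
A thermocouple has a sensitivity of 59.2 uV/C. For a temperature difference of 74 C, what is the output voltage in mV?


The thermocouple output V = sensitivity * dT.
V = 59.2 uV/C * 74 C
V = 4380.8 uV
V = 4.381 mV

4.381 mV


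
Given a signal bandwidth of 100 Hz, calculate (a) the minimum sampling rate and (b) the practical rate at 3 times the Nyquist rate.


By Nyquist theorem, fs_min = 2 * fmax.
fs_min = 2 * 100 = 200 Hz
Practical rate = 3 * fs_min = 3 * 200 = 600 Hz

fs_min = 200 Hz, fs_practical = 600 Hz


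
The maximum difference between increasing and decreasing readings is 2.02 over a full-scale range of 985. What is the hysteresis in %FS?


Hysteresis = (max difference / full scale) * 100%.
H = (2.02 / 985) * 100
H = 0.205 %FS

0.205 %FS


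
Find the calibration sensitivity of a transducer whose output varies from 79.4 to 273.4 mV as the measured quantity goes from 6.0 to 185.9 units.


Sensitivity = (y2 - y1) / (x2 - x1).
S = (273.4 - 79.4) / (185.9 - 6.0)
S = 194.0 / 179.9
S = 1.0784 mV/unit

1.0784 mV/unit


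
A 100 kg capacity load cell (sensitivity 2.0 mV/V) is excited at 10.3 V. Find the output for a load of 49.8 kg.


Vout = rated_output * Vex * (load / capacity).
Vout = 2.0 * 10.3 * (49.8 / 100)
Vout = 2.0 * 10.3 * 0.498
Vout = 10.259 mV

10.259 mV


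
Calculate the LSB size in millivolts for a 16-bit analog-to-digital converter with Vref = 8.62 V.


The resolution (LSB) of an ADC is Vref / 2^n.
LSB = 8.62 / 2^16
LSB = 8.62 / 65536
LSB = 0.00013153 V = 0.13153076 mV

0.13153076 mV


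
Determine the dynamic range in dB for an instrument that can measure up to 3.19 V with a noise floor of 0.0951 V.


Dynamic range = 20 * log10(Vmax / Vnoise).
DR = 20 * log10(3.19 / 0.0951)
DR = 20 * log10(33.54)
DR = 30.51 dB

30.51 dB


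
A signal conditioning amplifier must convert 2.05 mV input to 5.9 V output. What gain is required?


Gain = Vout / Vin (converting to same units).
G = 5.9 V / 2.05 mV
G = 5900.0 mV / 2.05 mV
G = 2878.05

2878.05


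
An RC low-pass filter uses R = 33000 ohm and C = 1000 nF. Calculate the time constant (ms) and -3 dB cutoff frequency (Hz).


Time constant: tau = R * C.
tau = 33000 * 1.00e-06 = 0.033 s
tau = 33.0 ms
Cutoff frequency: fc = 1 / (2*pi*R*C).
fc = 1 / (2*pi*0.033) = 4.82 Hz

tau = 33.0 ms, fc = 4.82 Hz


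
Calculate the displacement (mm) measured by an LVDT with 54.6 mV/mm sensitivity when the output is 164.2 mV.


Displacement = Vout / sensitivity.
d = 164.2 / 54.6
d = 3.007 mm

3.007 mm


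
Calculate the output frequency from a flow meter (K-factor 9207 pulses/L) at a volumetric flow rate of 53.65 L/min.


Frequency = K * Q / 60 (converting L/min to L/s).
f = 9207 * 53.65 / 60
f = 493955.55 / 60
f = 8232.59 Hz

8232.59 Hz


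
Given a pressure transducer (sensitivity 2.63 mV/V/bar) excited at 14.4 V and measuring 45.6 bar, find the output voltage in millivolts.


Output = sensitivity * Vex * P.
Vout = 2.63 * 14.4 * 45.6
Vout = 37.872 * 45.6
Vout = 1726.96 mV

1726.96 mV


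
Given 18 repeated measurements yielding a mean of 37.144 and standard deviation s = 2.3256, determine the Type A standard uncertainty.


The standard uncertainty for Type A evaluation is u = s / sqrt(n).
u = 2.3256 / sqrt(18)
u = 2.3256 / 4.2426
u = 0.5481

0.5481


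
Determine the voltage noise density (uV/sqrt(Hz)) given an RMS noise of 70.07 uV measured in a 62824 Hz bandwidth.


Noise spectral density = Vrms / sqrt(BW).
NSD = 70.07 / sqrt(62824)
NSD = 70.07 / 250.6472
NSD = 0.2796 uV/sqrt(Hz)

0.2796 uV/sqrt(Hz)


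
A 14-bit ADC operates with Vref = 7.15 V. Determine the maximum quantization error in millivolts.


The maximum quantization error is +/- LSB/2.
LSB = Vref / 2^n = 7.15 / 16384 = 0.0004364 V
Max error = LSB / 2 = 0.0004364 / 2 = 0.0002182 V
Max error = 0.2182 mV

0.2182 mV


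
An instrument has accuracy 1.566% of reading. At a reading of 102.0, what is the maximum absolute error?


Absolute error = (accuracy% / 100) * reading.
Error = (1.566 / 100) * 102.0
Error = 0.01566 * 102.0
Error = 1.5973

1.5973


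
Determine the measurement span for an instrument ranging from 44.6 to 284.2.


Span = upper range - lower range.
Span = 284.2 - (44.6)
Span = 239.6

239.6


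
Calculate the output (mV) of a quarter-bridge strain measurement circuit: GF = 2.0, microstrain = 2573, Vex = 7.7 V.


Quarter bridge output: Vout = (GF * epsilon * Vex) / 4.
Vout = (2.0 * 2573e-6 * 7.7) / 4
Vout = 0.0396242 / 4 V
Vout = 0.00990605 V = 9.9061 mV

9.9061 mV


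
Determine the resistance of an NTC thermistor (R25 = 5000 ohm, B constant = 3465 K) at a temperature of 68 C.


NTC thermistor equation: Rt = R25 * exp(B * (1/T - 1/T25)).
T in Kelvin: 341.15 K, T25 = 298.15 K
1/T - 1/T25 = 1/341.15 - 1/298.15 = -0.00042275
B * (1/T - 1/T25) = 3465 * -0.00042275 = -1.4648
Rt = 5000 * exp(-1.4648) = 1155.6 ohm

1155.6 ohm


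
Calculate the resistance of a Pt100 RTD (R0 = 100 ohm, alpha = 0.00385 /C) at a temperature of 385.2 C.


The RTD equation: Rt = R0 * (1 + alpha * T).
Rt = 100 * (1 + 0.00385 * 385.2)
Rt = 100 * (1 + 1.48302)
Rt = 100 * 2.48302
Rt = 248.302 ohm

248.302 ohm


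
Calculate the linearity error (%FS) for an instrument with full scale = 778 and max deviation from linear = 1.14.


Linearity error = (max deviation / full scale) * 100%.
Linearity = (1.14 / 778) * 100
Linearity = 0.147 %FS

0.147 %FS


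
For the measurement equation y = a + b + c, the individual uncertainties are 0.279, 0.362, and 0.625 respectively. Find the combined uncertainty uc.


For a sum of independent quantities, uc = sqrt(u1^2 + u2^2 + u3^2).
uc = sqrt(0.279^2 + 0.362^2 + 0.625^2)
uc = sqrt(0.077841 + 0.131044 + 0.390625)
uc = 0.7743

0.7743


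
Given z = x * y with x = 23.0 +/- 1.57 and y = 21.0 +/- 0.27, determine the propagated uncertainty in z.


For a product z = x*y, the relative uncertainty is:
uz/z = sqrt((ux/x)^2 + (uy/y)^2)
Relative uncertainties: ux/x = 1.57/23.0 = 0.068261
uy/y = 0.27/21.0 = 0.012857
z = 23.0 * 21.0 = 483.0
uz = 483.0 * sqrt(0.068261^2 + 0.012857^2) = 33.55

33.55


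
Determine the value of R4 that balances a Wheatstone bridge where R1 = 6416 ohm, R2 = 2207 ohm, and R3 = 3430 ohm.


At balance: R1*R4 = R2*R3, so R4 = R2*R3/R1.
R4 = 2207 * 3430 / 6416
R4 = 7570010 / 6416
R4 = 1179.86 ohm

1179.86 ohm


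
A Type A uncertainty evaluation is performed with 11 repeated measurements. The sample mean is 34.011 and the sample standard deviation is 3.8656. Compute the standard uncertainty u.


The standard uncertainty for Type A evaluation is u = s / sqrt(n).
u = 3.8656 / sqrt(11)
u = 3.8656 / 3.3166
u = 1.1655

1.1655


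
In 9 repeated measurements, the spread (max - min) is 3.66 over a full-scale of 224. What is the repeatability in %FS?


Repeatability = (spread / full scale) * 100%.
R = (3.66 / 224) * 100
R = 1.634 %FS

1.634 %FS


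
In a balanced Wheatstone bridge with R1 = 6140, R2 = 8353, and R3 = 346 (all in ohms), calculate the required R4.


At balance: R1*R4 = R2*R3, so R4 = R2*R3/R1.
R4 = 8353 * 346 / 6140
R4 = 2890138 / 6140
R4 = 470.71 ohm

470.71 ohm


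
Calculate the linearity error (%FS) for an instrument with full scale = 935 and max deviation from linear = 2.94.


Linearity error = (max deviation / full scale) * 100%.
Linearity = (2.94 / 935) * 100
Linearity = 0.314 %FS

0.314 %FS


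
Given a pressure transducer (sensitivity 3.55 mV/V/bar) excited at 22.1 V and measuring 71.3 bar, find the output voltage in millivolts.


Output = sensitivity * Vex * P.
Vout = 3.55 * 22.1 * 71.3
Vout = 78.455 * 71.3
Vout = 5593.84 mV

5593.84 mV


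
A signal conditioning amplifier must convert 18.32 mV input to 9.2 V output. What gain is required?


Gain = Vout / Vin (converting to same units).
G = 9.2 V / 18.32 mV
G = 9200.0 mV / 18.32 mV
G = 502.18

502.18


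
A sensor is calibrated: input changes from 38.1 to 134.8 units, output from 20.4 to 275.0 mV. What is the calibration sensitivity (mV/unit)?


Sensitivity = (y2 - y1) / (x2 - x1).
S = (275.0 - 20.4) / (134.8 - 38.1)
S = 254.6 / 96.7
S = 2.6329 mV/unit

2.6329 mV/unit


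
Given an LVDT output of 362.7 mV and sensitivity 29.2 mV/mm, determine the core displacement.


Displacement = Vout / sensitivity.
d = 362.7 / 29.2
d = 12.421 mm

12.421 mm


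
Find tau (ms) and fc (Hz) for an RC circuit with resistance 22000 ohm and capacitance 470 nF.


Time constant: tau = R * C.
tau = 22000 * 4.70e-07 = 0.01034 s
tau = 10.34 ms
Cutoff frequency: fc = 1 / (2*pi*R*C).
fc = 1 / (2*pi*0.01034) = 15.39 Hz

tau = 10.34 ms, fc = 15.39 Hz


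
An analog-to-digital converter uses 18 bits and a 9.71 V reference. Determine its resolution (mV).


The resolution (LSB) of an ADC is Vref / 2^n.
LSB = 9.71 / 2^18
LSB = 9.71 / 262144
LSB = 3.704e-05 V = 0.03704071 mV

0.03704071 mV


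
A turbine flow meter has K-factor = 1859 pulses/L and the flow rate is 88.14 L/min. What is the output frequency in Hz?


Frequency = K * Q / 60 (converting L/min to L/s).
f = 1859 * 88.14 / 60
f = 163852.26 / 60
f = 2730.87 Hz

2730.87 Hz


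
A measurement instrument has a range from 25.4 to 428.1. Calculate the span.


Span = upper range - lower range.
Span = 428.1 - (25.4)
Span = 402.7

402.7


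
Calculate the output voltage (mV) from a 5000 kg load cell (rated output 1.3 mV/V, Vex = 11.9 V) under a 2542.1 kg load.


Vout = rated_output * Vex * (load / capacity).
Vout = 1.3 * 11.9 * (2542.1 / 5000)
Vout = 1.3 * 11.9 * 0.50842
Vout = 7.865 mV

7.865 mV


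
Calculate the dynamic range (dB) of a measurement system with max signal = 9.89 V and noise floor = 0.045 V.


Dynamic range = 20 * log10(Vmax / Vnoise).
DR = 20 * log10(9.89 / 0.045)
DR = 20 * log10(219.78)
DR = 46.84 dB

46.84 dB


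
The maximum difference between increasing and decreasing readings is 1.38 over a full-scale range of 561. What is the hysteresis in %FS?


Hysteresis = (max difference / full scale) * 100%.
H = (1.38 / 561) * 100
H = 0.246 %FS

0.246 %FS


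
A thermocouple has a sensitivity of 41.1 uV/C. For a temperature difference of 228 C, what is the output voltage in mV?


The thermocouple output V = sensitivity * dT.
V = 41.1 uV/C * 228 C
V = 9370.8 uV
V = 9.371 mV

9.371 mV


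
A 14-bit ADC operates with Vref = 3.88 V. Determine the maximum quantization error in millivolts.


The maximum quantization error is +/- LSB/2.
LSB = Vref / 2^n = 3.88 / 16384 = 0.00023682 V
Max error = LSB / 2 = 0.00023682 / 2 = 0.00011841 V
Max error = 0.1184 mV

0.1184 mV


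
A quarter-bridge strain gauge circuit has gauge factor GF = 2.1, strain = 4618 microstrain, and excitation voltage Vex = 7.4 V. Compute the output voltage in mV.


Quarter bridge output: Vout = (GF * epsilon * Vex) / 4.
Vout = (2.1 * 4618e-6 * 7.4) / 4
Vout = 0.07176372 / 4 V
Vout = 0.01794093 V = 17.9409 mV

17.9409 mV


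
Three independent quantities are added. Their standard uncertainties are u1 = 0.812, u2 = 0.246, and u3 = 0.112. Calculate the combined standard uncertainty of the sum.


For a sum of independent quantities, uc = sqrt(u1^2 + u2^2 + u3^2).
uc = sqrt(0.812^2 + 0.246^2 + 0.112^2)
uc = sqrt(0.659344 + 0.060516 + 0.012544)
uc = 0.8558

0.8558


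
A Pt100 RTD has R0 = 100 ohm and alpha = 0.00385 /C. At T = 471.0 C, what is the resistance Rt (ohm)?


The RTD equation: Rt = R0 * (1 + alpha * T).
Rt = 100 * (1 + 0.00385 * 471.0)
Rt = 100 * (1 + 1.81335)
Rt = 100 * 2.81335
Rt = 281.335 ohm

281.335 ohm


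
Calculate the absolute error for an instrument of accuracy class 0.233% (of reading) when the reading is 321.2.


Absolute error = (accuracy% / 100) * reading.
Error = (0.233 / 100) * 321.2
Error = 0.00233 * 321.2
Error = 0.7484

0.7484


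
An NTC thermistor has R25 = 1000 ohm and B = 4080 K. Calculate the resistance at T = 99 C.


NTC thermistor equation: Rt = R25 * exp(B * (1/T - 1/T25)).
T in Kelvin: 372.15 K, T25 = 298.15 K
1/T - 1/T25 = 1/372.15 - 1/298.15 = -0.00066693
B * (1/T - 1/T25) = 4080 * -0.00066693 = -2.7211
Rt = 1000 * exp(-2.7211) = 65.8 ohm

65.8 ohm


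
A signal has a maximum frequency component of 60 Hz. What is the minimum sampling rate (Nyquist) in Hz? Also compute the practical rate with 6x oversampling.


By Nyquist theorem, fs_min = 2 * fmax.
fs_min = 2 * 60 = 120 Hz
Practical rate = 6 * fs_min = 6 * 120 = 720 Hz

fs_min = 120 Hz, fs_practical = 720 Hz


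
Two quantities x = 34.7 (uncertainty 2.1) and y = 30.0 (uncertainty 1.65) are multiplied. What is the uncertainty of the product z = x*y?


For a product z = x*y, the relative uncertainty is:
uz/z = sqrt((ux/x)^2 + (uy/y)^2)
Relative uncertainties: ux/x = 2.1/34.7 = 0.060519
uy/y = 1.65/30.0 = 0.055
z = 34.7 * 30.0 = 1041.0
uz = 1041.0 * sqrt(0.060519^2 + 0.055^2) = 85.13

85.13


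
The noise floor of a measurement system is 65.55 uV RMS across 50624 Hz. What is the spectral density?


Noise spectral density = Vrms / sqrt(BW).
NSD = 65.55 / sqrt(50624)
NSD = 65.55 / 224.9978
NSD = 0.2913 uV/sqrt(Hz)

0.2913 uV/sqrt(Hz)


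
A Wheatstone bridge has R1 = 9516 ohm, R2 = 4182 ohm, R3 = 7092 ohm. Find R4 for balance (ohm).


At balance: R1*R4 = R2*R3, so R4 = R2*R3/R1.
R4 = 4182 * 7092 / 9516
R4 = 29658744 / 9516
R4 = 3116.72 ohm

3116.72 ohm
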